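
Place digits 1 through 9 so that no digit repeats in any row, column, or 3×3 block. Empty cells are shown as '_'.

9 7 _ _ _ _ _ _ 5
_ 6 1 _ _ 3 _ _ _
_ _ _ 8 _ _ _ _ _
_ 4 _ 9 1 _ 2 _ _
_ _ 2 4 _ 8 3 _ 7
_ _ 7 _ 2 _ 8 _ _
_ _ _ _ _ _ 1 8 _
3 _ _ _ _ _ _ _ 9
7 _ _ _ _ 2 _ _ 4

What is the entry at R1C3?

8

R4C9 = 6: row 4 has {1,2,4,9}; col 9 has {4,5,7,9}; box has {2,3,7,8} → only 6 remains.
R6C9 = 1: row 6 has {2,7,8}; col 9 has {4,5,6,7,9}; box has {2,3,6,7,8} → only 1 remains.
R4C8 = 5: row 4 has {1,2,4,6,9}; col 8 has {8}; box has {1,2,3,6,7,8} → only 5 remains.
R5C8 = 9: row 5 has {2,3,4,7,8}; col 8 has {5,8}; box has {1,2,3,5,6,7,8} → only 9 remains.
R6C8 = 4: row 6 has {1,2,7,8}; col 8 has {5,8,9}; box has {1,2,3,5,6,7,8,9} → only 4 remains.
R4C1 = 8: row 4 has {1,2,4,5,6,9}; col 1 has {3,7,9}; box has {2,4,7} → only 8 remains.
R4C3 = 3: row 4 has {1,2,4,5,6,8,9}; col 3 has {1,2,7}; box has {2,4,7,8} → only 3 remains.
R4C6 = 7: row 4 has {1,2,3,4,5,6,8,9}; col 6 has {2,3,8}; box has {1,2,4,8,9} → only 7 remains.
R1C8 = 3: in row 1, 3 can only go here (every other open cell in that row sees a 3).
R1C3 = 8: in row 1, 8 can only go here (every other open cell in that row sees an 8).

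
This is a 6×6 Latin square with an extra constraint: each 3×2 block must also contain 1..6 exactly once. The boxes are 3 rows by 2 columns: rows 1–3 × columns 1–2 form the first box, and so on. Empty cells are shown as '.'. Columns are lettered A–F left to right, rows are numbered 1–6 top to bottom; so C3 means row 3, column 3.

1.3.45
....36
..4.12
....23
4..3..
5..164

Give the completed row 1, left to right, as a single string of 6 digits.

A2 = 2 (sole candidate).
D2 = 5 (sole candidate).
D3 = 6 (sole candidate).
A4 = 6 (sole candidate).
B4 = 1 (sole candidate).
C4 = 5 (sole candidate).
D4 = 4 (sole candidate).
B5 = 2 (sole candidate).
C5 = 6 (sole candidate).
E5 = 5 (sole candidate).
F5 = 1 (sole candidate).
B6 = 3 (sole candidate).
C6 = 2 (sole candidate).
B1 = 6: row 1 has {1,3,4,5}; col 2 has {1,2,3}; box has {1,2} → only 6 remains.
D1 = 2: row 1 has {1,3,4,5,6}; col 4 has {1,3,4,5,6}; box has {3,4,5,6} → only 2 remains.

163245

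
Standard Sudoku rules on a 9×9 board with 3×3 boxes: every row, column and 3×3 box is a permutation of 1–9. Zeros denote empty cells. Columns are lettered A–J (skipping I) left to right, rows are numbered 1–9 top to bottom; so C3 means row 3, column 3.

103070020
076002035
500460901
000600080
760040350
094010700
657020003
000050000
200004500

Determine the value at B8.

H3 = 7: row 3 has {1,4,5,6,9}; col 8 has {2,3,5,8}; box has {1,2,3,5,9} → only 7 remains.
A4 = 3: row 4 has {6,8}; col 1 has {1,2,5,6,7}; box has {4,6,7,9} → only 3 remains.
E4 = 9: row 4 has {3,6,8}; col 5 has {1,2,4,5,6,7}; box has {1,4,6} → only 9 remains.
F5 = 8: row 5 has {3,4,5,6,7}; col 6 has {2,4}; box has {1,4,6,9} → only 8 remains.
A6 = 8: row 6 has {1,4,7,9}; col 1 has {1,2,3,5,6,7}; box has {3,4,6,7,9} → only 8 remains.
H6 = 6: row 6 has {1,4,7,8,9}; col 8 has {2,3,5,7,8}; box has {3,5,7,8} → only 6 remains.
J6 = 2: row 6 has {1,4,6,7,8,9}; col 9 has {1,3,5}; box has {3,5,6,7,8} → only 2 remains.
E2 = 8: row 2 has {2,3,5,6,7}; col 5 has {1,2,4,5,6,7,9}; box has {2,4,6,7} → only 8 remains.
G2 = 4: row 2 has {2,3,5,6,7,8}; col 7 has {3,5,7,9}; box has {1,2,3,5,7,9} → only 4 remains.
F3 = 3: row 3 has {1,4,5,6,7,9}; col 6 has {2,4,8}; box has {2,4,6,7,8} → only 3 remains.
G4 = 1: row 4 has {3,6,8,9}; col 7 has {3,4,5,7,9}; box has {2,3,5,6,7,8} → only 1 remains.
J4 = 4: row 4 has {1,3,6,8,9}; col 9 has {1,2,3,5}; box has {1,2,3,5,6,7,8} → only 4 remains.
D5 = 2: row 5 has {3,4,5,6,7,8}; col 4 has {4,6}; box has {1,4,6,8,9} → only 2 remains.
J5 = 9: row 5 has {2,3,4,5,6,7,8}; col 9 has {1,2,3,4,5}; box has {1,2,3,4,5,6,7,8} → only 9 remains.
F6 = 5: row 6 has {1,2,4,6,7,8,9}; col 6 has {2,3,4,8}; box has {1,2,4,6,8,9} → only 5 remains.
G7 = 8: row 7 has {2,3,5,6,7}; col 7 has {1,3,4,5,7,9}; box has {3,5} → only 8 remains.
E9 = 3: row 9 has {2,4,5}; col 5 has {1,2,4,5,6,7,8,9}; box has {2,4,5} → only 3 remains.
F1 = 9: row 1 has {1,2,3,7}; col 6 has {2,3,4,5,8}; box has {2,3,4,6,7,8} → only 9 remains.
G1 = 6: row 1 has {1,2,3,7,9}; col 7 has {1,3,4,5,7,8,9}; box has {1,2,3,4,5,7,9} → only 6 remains.
J1 = 8: row 1 has {1,2,3,6,7,9}; col 9 has {1,2,3,4,5,9}; box has {1,2,3,4,5,6,7,9} → only 8 remains.
A2 = 9: row 2 has {2,3,4,5,6,7,8}; col 1 has {1,2,3,5,6,7,8}; box has {1,3,5,6,7} → only 9 remains.
D2 = 1: row 2 has {2,3,4,5,6,7,8,9}; col 4 has {2,4,6}; box has {2,3,4,6,7,8,9} → only 1 remains.
B4 = 2: row 4 has {1,3,4,6,8,9}; col 2 has {5,6,7,9}; box has {3,4,6,7,8,9} → only 2 remains.
C4 = 5: row 4 has {1,2,3,4,6,8,9}; col 3 has {3,4,6,7}; box has {2,3,4,6,7,8,9} → only 5 remains.
F4 = 7: row 4 has {1,2,3,4,5,6,8,9}; col 6 has {2,3,4,5,8,9}; box has {1,2,4,5,6,8,9} → only 7 remains.
C5 = 1: row 5 has {2,3,4,5,6,7,8,9}; col 3 has {3,4,5,6,7}; box has {2,3,4,5,6,7,8,9} → only 1 remains.
D6 = 3: row 6 has {1,2,4,5,6,7,8,9}; col 4 has {1,2,4,6}; box has {1,2,4,5,6,7,8,9} → only 3 remains.
D7 = 9: row 7 has {2,3,5,6,7,8}; col 4 has {1,2,3,4,6}; box has {2,3,4,5} → only 9 remains.
F7 = 1: row 7 has {2,3,5,6,7,8,9}; col 6 has {2,3,4,5,7,8,9}; box has {2,3,4,5,9} → only 1 remains.
H7 = 4: row 7 has {1,2,3,5,6,7,8,9}; col 8 has {2,3,5,6,7,8}; box has {3,5,8} → only 4 remains.
A8 = 4: row 8 has {5}; col 1 has {1,2,3,5,6,7,8,9}; box has {2,5,6,7} → only 4 remains.
F8 = 6: row 8 has {4,5}; col 6 has {1,2,3,4,5,7,8,9}; box has {1,2,3,4,5,9} → only 6 remains.
G8 = 2: row 8 has {4,5,6}; col 7 has {1,3,4,5,6,7,8,9}; box has {3,4,5,8} → only 2 remains.
J8 = 7: row 8 has {2,4,5,6}; col 9 has {1,2,3,4,5,8,9}; box has {2,3,4,5,8} → only 7 remains.
J9 = 6: row 9 has {2,3,4,5}; col 9 has {1,2,3,4,5,7,8,9}; box has {2,3,4,5,7,8} → only 6 remains.
B1 = 4: row 1 has {1,2,3,6,7,8,9}; col 2 has {2,5,6,7,9}; box has {1,3,5,6,7,9} → only 4 remains.
D1 = 5: row 1 has {1,2,3,4,6,7,8,9}; col 4 has {1,2,3,4,6,9}; box has {1,2,3,4,6,7,8,9} → only 5 remains.
B3 = 8: row 3 has {1,3,4,5,6,7,9}; col 2 has {2,4,5,6,7,9}; box has {1,3,4,5,6,7,9} → only 8 remains.
C3 = 2: row 3 has {1,3,4,5,6,7,8,9}; col 3 has {1,3,4,5,6,7}; box has {1,3,4,5,6,7,8,9} → only 2 remains.
D8 = 8: row 8 has {2,4,5,6,7}; col 4 has {1,2,3,4,5,6,9}; box has {1,2,3,4,5,6,9} → only 8 remains.
B9 = 1: row 9 has {2,3,4,5,6}; col 2 has {2,4,5,6,7,8,9}; box has {2,4,5,6,7} → only 1 remains.
D9 = 7: row 9 has {1,2,3,4,5,6}; col 4 has {1,2,3,4,5,6,8,9}; box has {1,2,3,4,5,6,8,9} → only 7 remains.
H9 = 9: row 9 has {1,2,3,4,5,6,7}; col 8 has {2,3,4,5,6,7,8}; box has {2,3,4,5,6,7,8} → only 9 remains.
B8 = 3: row 8 has {2,4,5,6,7,8}; col 2 has {1,2,4,5,6,7,8,9}; box has {1,2,4,5,6,7} → only 3 remains.

3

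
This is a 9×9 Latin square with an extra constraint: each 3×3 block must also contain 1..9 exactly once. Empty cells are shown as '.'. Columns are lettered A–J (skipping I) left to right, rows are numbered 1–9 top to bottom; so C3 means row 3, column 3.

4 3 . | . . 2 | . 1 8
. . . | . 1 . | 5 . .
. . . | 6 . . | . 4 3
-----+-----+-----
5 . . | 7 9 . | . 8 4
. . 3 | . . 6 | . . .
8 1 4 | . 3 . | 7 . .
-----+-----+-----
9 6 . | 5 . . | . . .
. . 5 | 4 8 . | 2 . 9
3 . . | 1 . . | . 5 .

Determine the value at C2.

9

D1 = 9 (sole candidate).
G1 = 6 (sole candidate).
G3 = 9 (sole candidate).
B4 = 2 (sole candidate).
C4 = 6 (sole candidate).
F4 = 1 (sole candidate).
G4 = 3 (sole candidate).
A5 = 7 (sole candidate).
B5 = 9 (sole candidate).
G5 = 1 (sole candidate).
H5 = 2 (sole candidate).
J5 = 5 (sole candidate).
D6 = 2 (sole candidate).
F6 = 5 (sole candidate).
J6 = 6 (sole candidate).
A8 = 1 (sole candidate).
B8 = 7 (sole candidate).
F8 = 3 (sole candidate).
H8 = 6 (sole candidate).
J9 = 7 (sole candidate).
C1 = 7 (sole candidate).
E1 = 5 (sole candidate).
B2 = 8 (sole candidate).
D2 = 3 (sole candidate).
H2 = 7 (sole candidate).
J2 = 2 (sole candidate).
A3 = 2 (sole candidate).
B3 = 5 (sole candidate).
C3 = 1 (sole candidate).
E3 = 7 (sole candidate).
F3 = 8 (sole candidate).
D5 = 8 (sole candidate).
E5 = 4 (sole candidate).
H6 = 9 (sole candidate).
E7 = 2 (sole candidate).
F7 = 7 (sole candidate).
H7 = 3 (sole candidate).
J7 = 1 (sole candidate).
B9 = 4 (sole candidate).
E9 = 6 (sole candidate).
F9 = 9 (sole candidate).
G9 = 8 (sole candidate).
A2 = 6 (sole candidate).
C2 = 9: row 2 has {1,2,3,5,6,7,8}; col 3 has {1,3,4,5,6,7}; box has {1,2,3,4,5,6,7,8} → only 9 remains.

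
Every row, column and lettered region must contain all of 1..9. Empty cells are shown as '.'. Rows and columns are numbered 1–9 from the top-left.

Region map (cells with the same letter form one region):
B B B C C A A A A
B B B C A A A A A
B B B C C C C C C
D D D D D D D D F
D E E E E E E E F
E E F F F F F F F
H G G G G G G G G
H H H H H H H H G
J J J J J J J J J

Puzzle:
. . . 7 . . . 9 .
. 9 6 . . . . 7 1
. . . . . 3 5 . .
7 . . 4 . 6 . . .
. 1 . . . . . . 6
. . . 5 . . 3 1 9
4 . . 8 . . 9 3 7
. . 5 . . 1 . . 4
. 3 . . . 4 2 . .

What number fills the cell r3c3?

2

r2c4 = 2 (sole candidate).
r3c9 = 8 (sole candidate).
r4c9 = 2 (sole candidate).
r9c9 = 5 (sole candidate).
r1c9 = 3 (sole candidate).
r2c1 = 3 (hidden single in row 2).
r5c6 = 9 (hidden single in column 6).
r5c4 = 3 (sole candidate).
r8c5 = 3 (hidden single in row 8).
r4c3 = 3 (hidden single in row 4).
r4c5 = 9 (hidden single in row 4).
r3c4 = 9 (hidden single in row 3).
r8c4 = 6 (sole candidate).
r9c4 = 1 (sole candidate).
r4c7 = 1 (hidden single in row 4).
r8c1 = 9 (hidden single in row 8).
r9c3 = 9 (hidden single in row 9).
r9c5 = 7 (hidden single in row 9).
r6c6 = 7 (hidden single in column 6).
r1c7 = 6 (hidden single in column 7).
r1c6 = 2 (hidden single in region A).
r7c6 = 5 (sole candidate).
r2c6 = 8 (sole candidate).
r2c7 = 4 (sole candidate).
r2c5 = 5 (sole candidate).
r5c1 = 2 (hidden single in region D).
r3c1 = 1 (sole candidate).
r1c5 = 1 (hidden single in row 1).
r5c8 = 5 (hidden single in row 5).
r4c8 = 8 (sole candidate).
r8c8 = 2 (sole candidate).
r9c8 = 6 (sole candidate).
r3c8 = 4 (sole candidate).
r4c2 = 5 (sole candidate).
r9c1 = 8 (sole candidate).
r1c1 = 5 (sole candidate).
r3c5 = 6 (sole candidate).
r6c1 = 6 (sole candidate).
r7c5 = 2 (sole candidate).
r7c2 = 6 (sole candidate).
r7c3 = 1 (sole candidate).
r6c2 = 2 (hidden single in row 6).
r3c2 = 7 (sole candidate).
r3c3 = 2: row 3 has {1,3,4,5,6,7,8,9}; col 3 has {1,3,5,6,9}; region has {1,3,5,6,7,9} → only 2 remains.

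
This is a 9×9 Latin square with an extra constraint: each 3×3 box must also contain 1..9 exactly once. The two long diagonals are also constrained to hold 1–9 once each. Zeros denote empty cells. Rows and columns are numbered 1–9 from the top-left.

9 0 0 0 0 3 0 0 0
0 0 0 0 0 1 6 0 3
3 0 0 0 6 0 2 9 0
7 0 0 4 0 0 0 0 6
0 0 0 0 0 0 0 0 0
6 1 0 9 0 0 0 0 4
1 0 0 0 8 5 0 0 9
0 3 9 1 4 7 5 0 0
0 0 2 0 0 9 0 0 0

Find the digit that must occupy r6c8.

8

r4c6 = 8: row 4 has {4,6,7}; col 6 has {1,3,5,7,9}; box has {4,9}; anti-diagonal has {2,3,9} → only 8 remains.
r6c6 = 2: row 6 has {1,4,6,9}; col 6 has {1,3,5,7,8,9}; box has {4,8,9}; main diagonal has {4,9} → only 2 remains.
r8c1 = 8: row 8 has {1,3,4,5,7,9}; col 1 has {1,3,6,7,9}; box has {1,2,3,9} → only 8 remains.
r8c8 = 6: row 8 has {1,3,4,5,7,8,9}; col 8 has {9}; box has {5,9}; main diagonal has {2,4,9} → only 6 remains.
r8c9 = 2: row 8 has {1,3,4,5,6,7,8,9}; col 9 has {3,4,6,9}; box has {5,6,9} → only 2 remains.
r9c5 = 3: row 9 has {2,9}; col 5 has {4,6,8}; box has {1,4,5,7,8,9} → only 3 remains.
r3c6 = 4: row 3 has {2,3,6,9}; col 6 has {1,2,3,5,7,8,9}; box has {1,3,6} → only 4 remains.
r5c6 = 6: row 5 has {}; col 6 has {1,2,3,4,5,7,8,9}; box has {2,4,8,9} → only 6 remains.
r9c4 = 6: row 9 has {2,3,9}; col 4 has {1,4,9}; box has {1,3,4,5,7,8,9} → only 6 remains.
r7c4 = 2: row 7 has {1,5,8,9}; col 4 has {1,4,6,9}; box has {1,3,4,5,6,7,8,9} → only 2 remains.
r2c5 = 9: in row 2, 9 can only go here (every other open cell in that row sees a 9).
r2c1 = 2: in row 2, 2 can only go here (every other open cell in that row sees a 2).
r1c5 = 2: in row 1, 2 can only go here (every other open cell in that row sees a 2).
r5c4 = 3: in column 4, 3 can only go here (every other open cell in that column sees a 3).
r7c7 = 3: in main diagonal, 3 can only go here (every other open cell in that diagonal sees a 3).
r7c3 = 6: in anti-diagonal, 6 can only go here (every other open cell in that diagonal sees a 6).
r1c2 = 6: in row 1, 6 can only go here (every other open cell in that row sees a 6).
Singles propagation stalls before the target is settled. Branch on r5c1 (candidates {4,5}).
  Try r5c1 = 5: this forces r4c3=3, r6c3=8, r6c7=7, r9c1=4, r5c3=4; then row 2 has no cell left for 4 — contradiction.
So r5c1 = 4.
r9c1 = 5 (sole candidate).
r2c8 = 4 (hidden single in anti-diagonal).
r7c8 = 7 (sole candidate).
r7c2 = 4 (sole candidate).
r9c2 = 7 (sole candidate).
r1c3 = 4 (hidden single in row 1).
r9c7 = 4 (hidden single in row 9).
r3c3 = 1 (hidden single in column 3).
r5c5 = 7 (sole candidate).
r6c5 = 5 (sole candidate).
r9c9 = 8 (sole candidate).
r1c9 = 1 (sole candidate).
r2c2 = 5 (sole candidate).
r3c2 = 8 (sole candidate).
r4c5 = 1 (sole candidate).
r4c7 = 9 (sole candidate).
r5c9 = 5 (sole candidate).
r9c8 = 1 (sole candidate).
r2c3 = 7 (sole candidate).
r2c4 = 8 (sole candidate).
r3c9 = 7 (sole candidate).
r4c2 = 2 (sole candidate).
r4c8 = 3 (sole candidate).
r5c2 = 9 (sole candidate).
r5c3 = 8 (sole candidate).
r5c7 = 1 (sole candidate).
r5c8 = 2 (sole candidate).
r6c3 = 3 (sole candidate).
r6c8 = 8: row 6 has {1,2,3,4,5,6,9}; col 8 has {1,2,3,4,6,7,9}; box has {1,2,3,4,5,6,9} → only 8 remains.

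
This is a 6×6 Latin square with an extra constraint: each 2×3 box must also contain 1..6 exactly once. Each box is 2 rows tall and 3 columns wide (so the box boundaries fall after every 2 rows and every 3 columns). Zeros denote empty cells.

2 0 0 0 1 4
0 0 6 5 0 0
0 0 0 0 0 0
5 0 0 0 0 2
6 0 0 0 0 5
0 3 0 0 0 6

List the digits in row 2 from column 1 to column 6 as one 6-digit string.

416523

r1c2 = 5: row 1 has {1,2,4}; col 2 has {3}; box has {2,6} → only 5 remains.
r1c3 = 3: row 1 has {1,2,4,5}; col 3 has {6}; box has {2,5,6} → only 3 remains.
r1c4 = 6: row 1 has {1,2,3,4,5}; col 4 has {5}; box has {1,4,5} → only 6 remains.
r2c6 = 3: row 2 has {5,6}; col 6 has {2,4,5,6}; box has {1,4,5,6} → only 3 remains.
r3c6 = 1: row 3 has {}; col 6 has {2,3,4,5,6}; box has {2} → only 1 remains.
r2c5 = 2: row 2 has {3,5,6}; col 5 has {1}; box has {1,3,4,5,6} → only 2 remains.
r6c5 = 4: row 6 has {3,6}; col 5 has {1,2}; box has {5,6} → only 4 remains.
r5c5 = 3: row 5 has {5,6}; col 5 has {1,2,4}; box has {4,5,6} → only 3 remains.
r6c1 = 1: row 6 has {3,4,6}; col 1 has {2,5,6}; box has {3,6} → only 1 remains.
r6c4 = 2: row 6 has {1,3,4,6}; col 4 has {5,6}; box has {3,4,5,6} → only 2 remains.
r2c1 = 4: row 2 has {2,3,5,6}; col 1 has {1,2,5,6}; box has {2,3,5,6} → only 4 remains.
r2c2 = 1: row 2 has {2,3,4,5,6}; col 2 has {3,5}; box has {2,3,4,5,6} → only 1 remains.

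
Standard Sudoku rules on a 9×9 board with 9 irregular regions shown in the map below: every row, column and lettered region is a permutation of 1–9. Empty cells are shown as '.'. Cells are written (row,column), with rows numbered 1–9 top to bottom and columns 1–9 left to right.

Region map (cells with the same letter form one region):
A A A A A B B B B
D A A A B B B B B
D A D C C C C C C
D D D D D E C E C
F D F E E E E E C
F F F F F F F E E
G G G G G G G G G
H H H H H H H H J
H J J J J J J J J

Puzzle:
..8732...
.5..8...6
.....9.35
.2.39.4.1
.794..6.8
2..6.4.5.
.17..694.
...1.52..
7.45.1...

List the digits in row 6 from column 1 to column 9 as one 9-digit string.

283674159

(3,4) = 2: row 3 has {3,5,9}; col 4 has {1,3,4,5,6,7}; region has {1,3,4,5,8,9} → only 2 remains.
(3,7) = 7: row 3 has {2,3,5,9}; col 7 has {2,4,6,9}; region has {1,2,3,4,5,8,9} → only 7 remains.
(5,6) = 3: row 5 has {4,6,7,8,9}; col 6 has {1,2,4,5,6,9}; region has {4,5,6} → only 3 remains.
(7,4) = 8: row 7 has {1,4,6,7,9}; col 4 has {1,2,3,4,5,6,7}; region has {1,4,6,7,9} → only 8 remains.
(2,4) = 9: row 2 has {5,6,8}; col 4 has {1,2,3,4,5,6,7,8}; region has {3,5,7,8} → only 9 remains.
(2,6) = 7: row 2 has {5,6,8,9}; col 6 has {1,2,3,4,5,6,9}; region has {2,6,8} → only 7 remains.
(2,8) = 1: row 2 has {5,6,7,8,9}; col 8 has {3,4,5}; region has {2,6,7,8} → only 1 remains.
(3,5) = 6: row 3 has {2,3,5,7,9}; col 5 has {3,8,9}; region has {1,2,3,4,5,7,8,9} → only 6 remains.
(4,6) = 8: row 4 has {1,2,3,4,9}; col 6 has {1,2,3,4,5,6,7,9}; region has {3,4,5,6} → only 8 remains.
(4,8) = 7: row 4 has {1,2,3,4,8,9}; col 8 has {1,3,4,5}; region has {3,4,5,6,8} → only 7 remains.
(5,8) = 2: row 5 has {3,4,6,7,8,9}; col 8 has {1,3,4,5,7}; region has {3,4,5,6,7,8} → only 2 remains.
(6,9) = 9: row 6 has {2,4,5,6}; col 9 has {1,5,6,8}; region has {2,3,4,5,6,7,8} → only 9 remains.
(8,5) = 4: row 8 has {1,2,5}; col 5 has {3,6,8,9}; region has {1,2,5,7} → only 4 remains.
(9,5) = 2: row 9 has {1,4,5,7}; col 5 has {3,4,6,8,9}; region has {1,4,5} → only 2 remains.
(9,9) = 3: row 9 has {1,2,4,5,7}; col 9 has {1,5,6,8,9}; region has {1,2,4,5} → only 3 remains.
(1,7) = 5: row 1 has {2,3,7,8}; col 7 has {2,4,6,7,9}; region has {1,2,6,7,8} → only 5 remains.
(1,8) = 9: row 1 has {2,3,5,7,8}; col 8 has {1,2,3,4,5,7}; region has {1,2,5,6,7,8} → only 9 remains.
(1,9) = 4: row 1 has {2,3,5,7,8,9}; col 9 has {1,3,5,6,8,9}; region has {1,2,5,6,7,8,9} → only 4 remains.
(2,1) = 4: row 2 has {1,5,6,7,8,9}; col 1 has {2,7}; region has {2,3,7,9} → only 4 remains.
(2,3) = 2: row 2 has {1,4,5,6,7,8,9}; col 3 has {4,7,8,9}; region has {3,5,7,8,9} → only 2 remains.
(2,7) = 3: row 2 has {1,2,4,5,6,7,8,9}; col 7 has {2,4,5,6,7,9}; region has {1,2,4,5,6,7,8,9} → only 3 remains.
(3,2) = 4: row 3 has {2,3,5,6,7,9}; col 2 has {1,2,5,7}; region has {2,3,5,7,8,9} → only 4 remains.
(3,3) = 1: row 3 has {2,3,4,5,6,7,9}; col 3 has {2,4,7,8,9}; region has {2,3,4,7,9} → only 1 remains.
(5,5) = 1: row 5 has {2,3,4,6,7,8,9}; col 5 has {2,3,4,6,8,9}; region has {2,3,4,5,6,7,8,9} → only 1 remains.
(6,3) = 3: row 6 has {2,4,5,6,9}; col 3 has {1,2,4,7,8,9}; region has {2,4,6,9} → only 3 remains.
(6,5) = 7: row 6 has {2,3,4,5,6,9}; col 5 has {1,2,3,4,6,8,9}; region has {2,3,4,6,9} → only 7 remains.
(7,5) = 5: row 7 has {1,4,6,7,8,9}; col 5 has {1,2,3,4,6,7,8,9}; region has {1,4,6,7,8,9} → only 5 remains.
(7,9) = 2: row 7 has {1,4,5,6,7,8,9}; col 9 has {1,3,4,5,6,8,9}; region has {1,4,5,6,7,8,9} → only 2 remains.
(8,3) = 6: row 8 has {1,2,4,5}; col 3 has {1,2,3,4,7,8,9}; region has {1,2,4,5,7} → only 6 remains.
(8,8) = 8: row 8 has {1,2,4,5,6}; col 8 has {1,2,3,4,5,7,9}; region has {1,2,4,5,6,7} → only 8 remains.
(8,9) = 7: row 8 has {1,2,4,5,6,8}; col 9 has {1,2,3,4,5,6,8,9}; region has {1,2,3,4,5} → only 7 remains.
(9,7) = 8: row 9 has {1,2,3,4,5,7}; col 7 has {2,3,4,5,6,7,9}; region has {1,2,3,4,5,7} → only 8 remains.
(9,8) = 6: row 9 has {1,2,3,4,5,7,8}; col 8 has {1,2,3,4,5,7,8,9}; region has {1,2,3,4,5,7,8} → only 6 remains.
(1,2) = 6: row 1 has {2,3,4,5,7,8,9}; col 2 has {1,2,4,5,7}; region has {2,3,4,5,7,8,9} → only 6 remains.
(3,1) = 8: row 3 has {1,2,3,4,5,6,7,9}; col 1 has {2,4,7}; region has {1,2,3,4,7,9} → only 8 remains.
(4,3) = 5: row 4 has {1,2,3,4,7,8,9}; col 3 has {1,2,3,4,6,7,8,9}; region has {1,2,3,4,7,8,9} → only 5 remains.
(5,1) = 5: row 5 has {1,2,3,4,6,7,8,9}; col 1 has {2,4,7,8}; region has {2,3,4,6,7,9} → only 5 remains.
(6,2) = 8: row 6 has {2,3,4,5,6,7,9}; col 2 has {1,2,4,5,6,7}; region has {2,3,4,5,6,7,9} → only 8 remains.
(6,7) = 1: row 6 has {2,3,4,5,6,7,8,9}; col 7 has {2,3,4,5,6,7,8,9}; region has {2,3,4,5,6,7,8,9} → only 1 remains.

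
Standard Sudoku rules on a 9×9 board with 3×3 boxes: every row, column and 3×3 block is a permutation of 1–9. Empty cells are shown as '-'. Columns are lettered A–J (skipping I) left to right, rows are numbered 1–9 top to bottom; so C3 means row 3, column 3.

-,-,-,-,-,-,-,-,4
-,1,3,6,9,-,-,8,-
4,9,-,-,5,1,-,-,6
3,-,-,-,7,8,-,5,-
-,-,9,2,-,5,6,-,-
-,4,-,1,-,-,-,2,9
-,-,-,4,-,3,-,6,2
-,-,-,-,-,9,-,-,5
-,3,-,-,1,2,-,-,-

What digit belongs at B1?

F1 = 7: row 1 has {4}; col 6 has {1,2,3,5,8,9}; box has {1,5,6,9} → only 7 remains.
F2 = 4: row 2 has {1,3,6,8,9}; col 6 has {1,2,3,5,7,8,9}; box has {1,5,6,7,9} → only 4 remains.
J2 = 7: row 2 has {1,3,4,6,8,9}; col 9 has {2,4,5,6,9}; box has {4,6,8} → only 7 remains.
H3 = 3: row 3 has {1,4,5,6,9}; col 8 has {2,5,6,8}; box has {4,6,7,8} → only 3 remains.
D4 = 9: row 4 has {3,5,7,8}; col 4 has {1,2,4,6}; box has {1,2,5,7,8} → only 9 remains.
J4 = 1: row 4 has {3,5,7,8,9}; col 9 has {2,4,5,6,7,9}; box has {2,5,6,9} → only 1 remains.
F6 = 6: row 6 has {1,2,4,9}; col 6 has {1,2,3,4,5,7,8,9}; box has {1,2,5,7,8,9} → only 6 remains.
E7 = 8: row 7 has {2,3,4,6}; col 5 has {1,5,7,9}; box has {1,2,3,4,9} → only 8 remains.
D8 = 7: row 8 has {5,9}; col 4 has {1,2,4,6,9}; box has {1,2,3,4,8,9} → only 7 remains.
E8 = 6: row 8 has {5,7,9}; col 5 has {1,5,7,8,9}; box has {1,2,3,4,7,8,9} → only 6 remains.
D9 = 5: row 9 has {1,2,3}; col 4 has {1,2,4,6,7,9}; box has {1,2,3,4,6,7,8,9} → only 5 remains.
J9 = 8: row 9 has {1,2,3,5}; col 9 has {1,2,4,5,6,7,9}; box has {2,5,6} → only 8 remains.
D3 = 8: row 3 has {1,3,4,5,6,9}; col 4 has {1,2,4,5,6,7,9}; box has {1,4,5,6,7,9} → only 8 remains.
G3 = 2: row 3 has {1,3,4,5,6,8,9}; col 7 has {6}; box has {3,4,6,7,8} → only 2 remains.
G4 = 4: row 4 has {1,3,5,7,8,9}; col 7 has {2,6}; box has {1,2,5,6,9} → only 4 remains.
H5 = 7: row 5 has {2,5,6,9}; col 8 has {2,3,5,6,8}; box has {1,2,4,5,6,9} → only 7 remains.
J5 = 3: row 5 has {2,5,6,7,9}; col 9 has {1,2,4,5,6,7,8,9}; box has {1,2,4,5,6,7,9} → only 3 remains.
E6 = 3: row 6 has {1,2,4,6,9}; col 5 has {1,5,6,7,8,9}; box has {1,2,5,6,7,8,9} → only 3 remains.
G6 = 8: row 6 has {1,2,3,4,6,9}; col 7 has {2,4,6}; box has {1,2,3,4,5,6,7,9} → only 8 remains.
D1 = 3: row 1 has {4,7}; col 4 has {1,2,4,5,6,7,8,9}; box has {1,4,5,6,7,8,9} → only 3 remains.
E1 = 2: row 1 has {3,4,7}; col 5 has {1,3,5,6,7,8,9}; box has {1,3,4,5,6,7,8,9} → only 2 remains.
G2 = 5: row 2 has {1,3,4,6,7,8,9}; col 7 has {2,4,6,8}; box has {2,3,4,6,7,8} → only 5 remains.
C3 = 7: row 3 has {1,2,3,4,5,6,8,9}; col 3 has {3,9}; box has {1,3,4,9} → only 7 remains.
B5 = 8: row 5 has {2,3,5,6,7,9}; col 2 has {1,3,4,9}; box has {3,4,9} → only 8 remains.
E5 = 4: row 5 has {2,3,5,6,7,8,9}; col 5 has {1,2,3,5,6,7,8,9}; box has {1,2,3,5,6,7,8,9} → only 4 remains.
C6 = 5: row 6 has {1,2,3,4,6,8,9}; col 3 has {3,7,9}; box has {3,4,8,9} → only 5 remains.
C7 = 1: row 7 has {2,3,4,6,8}; col 3 has {3,5,7,9}; box has {3} → only 1 remains.
B8 = 2: row 8 has {5,6,7,9}; col 2 has {1,3,4,8,9}; box has {1,3} → only 2 remains.
A2 = 2: row 2 has {1,3,4,5,6,7,8,9}; col 1 has {3,4}; box has {1,3,4,7,9} → only 2 remains.
B4 = 6: row 4 has {1,3,4,5,7,8,9}; col 2 has {1,2,3,4,8,9}; box has {3,4,5,8,9} → only 6 remains.
C4 = 2: row 4 has {1,3,4,5,6,7,8,9}; col 3 has {1,3,5,7,9}; box has {3,4,5,6,8,9} → only 2 remains.
A5 = 1: row 5 has {2,3,4,5,6,7,8,9}; col 1 has {2,3,4}; box has {2,3,4,5,6,8,9} → only 1 remains.
A6 = 7: row 6 has {1,2,3,4,5,6,8,9}; col 1 has {1,2,3,4}; box has {1,2,3,4,5,6,8,9} → only 7 remains.
A8 = 8: row 8 has {2,5,6,7,9}; col 1 has {1,2,3,4,7}; box has {1,2,3} → only 8 remains.
C8 = 4: row 8 has {2,5,6,7,8,9}; col 3 has {1,2,3,5,7,9}; box has {1,2,3,8} → only 4 remains.
H8 = 1: row 8 has {2,4,5,6,7,8,9}; col 8 has {2,3,5,6,7,8}; box has {2,5,6,8} → only 1 remains.
C9 = 6: row 9 has {1,2,3,5,8}; col 3 has {1,2,3,4,5,7,9}; box has {1,2,3,4,8} → only 6 remains.
B1 = 5: row 1 has {2,3,4,7}; col 2 has {1,2,3,4,6,8,9}; box has {1,2,3,4,7,9} → only 5 remains.

5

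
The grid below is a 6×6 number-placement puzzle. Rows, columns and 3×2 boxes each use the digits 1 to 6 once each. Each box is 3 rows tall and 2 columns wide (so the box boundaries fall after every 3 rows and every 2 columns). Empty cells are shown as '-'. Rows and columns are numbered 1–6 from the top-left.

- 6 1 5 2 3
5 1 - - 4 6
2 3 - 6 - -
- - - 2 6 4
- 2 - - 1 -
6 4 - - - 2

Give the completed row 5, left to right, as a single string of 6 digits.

326415

row 1, column 1 = 4 (sole candidate).
row 2, column 4 = 3 (sole candidate).
row 3, column 3 = 4 (sole candidate).
row 3, column 5 = 5 (sole candidate).
row 3, column 6 = 1 (sole candidate).
row 4, column 2 = 5 (sole candidate).
row 4, column 3 = 3 (sole candidate).
row 5, column 1 = 3: row 5 has {1,2}; col 1 has {2,4,5,6}; box has {2,4,5,6} → only 3 remains.
row 5, column 4 = 4: row 5 has {1,2,3}; col 4 has {2,3,5,6}; box has {2,3} → only 4 remains.
row 5, column 6 = 5: row 5 has {1,2,3,4}; col 6 has {1,2,3,4,6}; box has {1,2,4,6} → only 5 remains.
row 6, column 3 = 5 (sole candidate).
row 6, column 4 = 1 (sole candidate).
row 6, column 5 = 3 (sole candidate).
row 2, column 3 = 2 (sole candidate).
row 4, column 1 = 1 (sole candidate).
row 5, column 3 = 6: row 5 has {1,2,3,4,5}; col 3 has {1,2,3,4,5}; box has {1,2,3,4,5} → only 6 remains.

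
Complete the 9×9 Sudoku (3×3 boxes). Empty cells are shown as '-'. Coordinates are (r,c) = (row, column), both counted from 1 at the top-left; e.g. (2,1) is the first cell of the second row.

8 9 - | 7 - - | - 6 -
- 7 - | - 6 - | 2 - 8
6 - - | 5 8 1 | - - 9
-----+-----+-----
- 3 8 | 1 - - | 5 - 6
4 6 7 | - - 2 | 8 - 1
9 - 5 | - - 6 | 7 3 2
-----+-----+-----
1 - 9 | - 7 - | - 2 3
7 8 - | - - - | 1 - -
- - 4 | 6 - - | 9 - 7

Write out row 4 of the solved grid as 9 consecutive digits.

238197546

(4,1) = 2: row 4 has {1,3,5,6,8}; col 1 has {1,4,6,7,8,9}; box has {3,4,5,6,7,8,9} → only 2 remains.
(5,8) = 9: row 5 has {1,2,4,6,7,8}; col 8 has {2,3,6}; box has {1,2,3,5,6,7,8} → only 9 remains.
(6,2) = 1: row 6 has {2,3,5,6,7,9}; col 2 has {3,6,7,8,9}; box has {2,3,4,5,6,7,8,9} → only 1 remains.
(6,5) = 4: row 6 has {1,2,3,5,6,7,9}; col 5 has {6,7,8}; box has {1,2,6} → only 4 remains.
(7,2) = 5: row 7 has {1,2,3,7,9}; col 2 has {1,3,6,7,8,9}; box has {1,4,7,8,9} → only 5 remains.
(9,1) = 3: row 9 has {4,6,7,9}; col 1 has {1,2,4,6,7,8,9}; box has {1,4,5,7,8,9} → only 3 remains.
(9,2) = 2: row 9 has {3,4,6,7,9}; col 2 has {1,3,5,6,7,8,9}; box has {1,3,4,5,7,8,9} → only 2 remains.
(2,1) = 5: row 2 has {2,6,7,8}; col 1 has {1,2,3,4,6,7,8,9}; box has {6,7,8,9} → only 5 remains.
(3,2) = 4: row 3 has {1,5,6,8,9}; col 2 has {1,2,3,5,6,7,8,9}; box has {5,6,7,8,9} → only 4 remains.
(3,7) = 3: row 3 has {1,4,5,6,8,9}; col 7 has {1,2,5,7,8,9}; box has {2,6,8,9} → only 3 remains.
(3,8) = 7: row 3 has {1,3,4,5,6,8,9}; col 8 has {2,3,6,9}; box has {2,3,6,8,9} → only 7 remains.
(4,5) = 9: row 4 has {1,2,3,5,6,8}; col 5 has {4,6,7,8}; box has {1,2,4,6} → only 9 remains.
(4,6) = 7: row 4 has {1,2,3,5,6,8,9}; col 6 has {1,2,6}; box has {1,2,4,6,9} → only 7 remains.
(4,8) = 4: row 4 has {1,2,3,5,6,7,8,9}; col 8 has {2,3,6,7,9}; box has {1,2,3,5,6,7,8,9} → only 4 remains.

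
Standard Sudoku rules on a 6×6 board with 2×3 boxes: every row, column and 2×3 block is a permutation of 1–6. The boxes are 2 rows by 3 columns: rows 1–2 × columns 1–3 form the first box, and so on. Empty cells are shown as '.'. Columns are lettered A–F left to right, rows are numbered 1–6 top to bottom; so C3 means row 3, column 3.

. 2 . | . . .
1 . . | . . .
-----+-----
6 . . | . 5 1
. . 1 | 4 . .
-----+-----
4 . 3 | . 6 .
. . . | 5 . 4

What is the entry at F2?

F5 = 2: row 5 has {3,4,6}; col 6 has {1,4}; box has {4,5,6} → only 2 remains.
A6 = 2: row 6 has {4,5}; col 1 has {1,4,6}; box has {3,4} → only 2 remains.
C6 = 6: row 6 has {2,4,5}; col 3 has {1,3}; box has {2,3,4} → only 6 remains.
D5 = 1: row 5 has {2,3,4,6}; col 4 has {4,5}; box has {2,4,5,6} → only 1 remains.
B6 = 1: row 6 has {2,4,5,6}; col 2 has {2}; box has {2,3,4,6} → only 1 remains.
E6 = 3: row 6 has {1,2,4,5,6}; col 5 has {5,6}; box has {1,2,4,5,6} → only 3 remains.
E4 = 2: row 4 has {1,4}; col 5 has {3,5,6}; box has {1,4,5} → only 2 remains.
B5 = 5: row 5 has {1,2,3,4,6}; col 2 has {1,2}; box has {1,2,3,4,6} → only 5 remains.
E2 = 4: row 2 has {1}; col 5 has {2,3,5,6}; box has {} → only 4 remains.
D3 = 3: row 3 has {1,5,6}; col 4 has {1,4,5}; box has {1,2,4,5} → only 3 remains.
B4 = 3: row 4 has {1,2,4}; col 2 has {1,2,5}; box has {1,6} → only 3 remains.
F4 = 6: row 4 has {1,2,3,4}; col 6 has {1,2,4}; box has {1,2,3,4,5} → only 6 remains.
D1 = 6: row 1 has {2}; col 4 has {1,3,4,5}; box has {4} → only 6 remains.
E1 = 1: row 1 has {2,6}; col 5 has {2,3,4,5,6}; box has {4,6} → only 1 remains.
B2 = 6: row 2 has {1,4}; col 2 has {1,2,3,5}; box has {1,2} → only 6 remains.
C2 = 5: row 2 has {1,4,6}; col 3 has {1,3,6}; box has {1,2,6} → only 5 remains.
D2 = 2: row 2 has {1,4,5,6}; col 4 has {1,3,4,5,6}; box has {1,4,6} → only 2 remains.
F2 = 3: row 2 has {1,2,4,5,6}; col 6 has {1,2,4,6}; box has {1,2,4,6} → only 3 remains.

3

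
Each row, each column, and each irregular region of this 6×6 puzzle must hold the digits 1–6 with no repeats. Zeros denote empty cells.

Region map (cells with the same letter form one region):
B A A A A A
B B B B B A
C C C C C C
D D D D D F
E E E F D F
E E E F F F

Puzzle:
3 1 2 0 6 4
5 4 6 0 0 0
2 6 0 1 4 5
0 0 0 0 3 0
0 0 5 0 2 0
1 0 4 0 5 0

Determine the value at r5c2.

r1c4 = 5: row 1 has {1,2,3,4,6}; col 4 has {1}; region has {1,2,4,6} → only 5 remains.
r2c4 = 2: row 2 has {4,5,6}; col 4 has {1,5}; region has {3,4,5,6} → only 2 remains.
r2c5 = 1: row 2 has {2,4,5,6}; col 5 has {2,3,4,5,6}; region has {2,3,4,5,6} → only 1 remains.
r2c6 = 3: row 2 has {1,2,4,5,6}; col 6 has {4,5}; region has {1,2,4,5,6} → only 3 remains.
r3c3 = 3: row 3 has {1,2,4,5,6}; col 3 has {2,4,5,6}; region has {1,2,4,5,6} → only 3 remains.
r4c2 = 5: row 4 has {3}; col 2 has {1,4,6}; region has {2,3} → only 5 remains.
r4c3 = 1: row 4 has {3,5}; col 3 has {2,3,4,5,6}; region has {2,3,5} → only 1 remains.
r5c1 = 6: row 5 has {2,5}; col 1 has {1,2,3,5}; region has {1,4,5} → only 6 remains.
r5c2 = 3: row 5 has {2,5,6}; col 2 has {1,4,5,6}; region has {1,4,5,6} → only 3 remains.

3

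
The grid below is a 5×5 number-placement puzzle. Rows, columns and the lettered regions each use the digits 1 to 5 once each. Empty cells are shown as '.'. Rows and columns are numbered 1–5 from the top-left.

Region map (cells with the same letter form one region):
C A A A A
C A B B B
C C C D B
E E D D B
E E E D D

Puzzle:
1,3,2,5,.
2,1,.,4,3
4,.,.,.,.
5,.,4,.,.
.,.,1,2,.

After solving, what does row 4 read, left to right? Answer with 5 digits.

R1C5 = 4 (sole candidate).
R2C3 = 5 (sole candidate).
R3C2 = 5 (sole candidate).
R3C3 = 3 (sole candidate).
R3C4 = 1 (sole candidate).
R3C5 = 2 (sole candidate).
R4C2 = 2: row 4 has {4,5}; col 2 has {1,3,5}; region has {1,5} → only 2 remains.
R4C4 = 3: row 4 has {2,4,5}; col 4 has {1,2,4,5}; region has {1,2,4} → only 3 remains.
R4C5 = 1: row 4 has {2,3,4,5}; col 5 has {2,3,4}; region has {2,3,4,5} → only 1 remains.

52431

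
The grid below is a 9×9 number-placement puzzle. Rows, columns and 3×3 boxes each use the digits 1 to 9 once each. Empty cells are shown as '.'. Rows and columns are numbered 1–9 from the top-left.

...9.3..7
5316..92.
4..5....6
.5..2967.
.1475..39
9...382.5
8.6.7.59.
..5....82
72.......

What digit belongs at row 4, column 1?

row 3, column 8 = 1 (sole candidate).
row 4, column 1 = 3: row 4 has {2,5,6,7,9}; col 1 has {4,5,7,8,9}; box has {1,4,5,9} → only 3 remains.

3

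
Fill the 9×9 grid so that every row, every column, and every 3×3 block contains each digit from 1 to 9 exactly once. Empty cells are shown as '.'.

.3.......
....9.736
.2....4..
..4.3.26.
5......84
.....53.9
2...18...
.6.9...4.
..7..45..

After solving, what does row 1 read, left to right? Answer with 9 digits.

row 5, column 7 = 1 (sole candidate).
row 6, column 8 = 7 (sole candidate).
row 7, column 8 = 9 (sole candidate).
row 8, column 7 = 8 (sole candidate).
row 1, column 7 = 9: row 1 has {3}; col 7 has {1,2,3,4,5,7,8}; box has {3,4,6,7} → only 9 remains.
row 4, column 9 = 5 (sole candidate).
row 7, column 7 = 6 (sole candidate).
row 5, column 3 = 3 (hidden single in row 5).
row 7, column 3 = 5 (sole candidate).
row 8, column 3 = 1 (sole candidate).
row 2, column 3 = 8 (sole candidate).
row 7, column 2 = 4 (sole candidate).
row 8, column 1 = 3 (sole candidate).
row 1, column 3 = 6: row 1 has {3,9}; col 3 has {1,3,4,5,7,8}; box has {2,3,8} → only 6 remains.
row 3, column 3 = 9 (sole candidate).
row 6, column 3 = 2 (sole candidate).
row 8, column 5 = 5 (hidden single in row 8).
row 6, column 1 = 6 (hidden single in column 1).
row 2, column 2 = 5 (hidden single in column 2).
row 3, column 6 = 3 (hidden single in column 6).
row 5, column 6 = 6 (hidden single in column 6).
row 5, column 2 = 9 (hidden single in row 5).
row 9, column 2 = 8 (sole candidate).
row 6, column 2 = 1 (sole candidate).
row 9, column 1 = 9 (sole candidate).
row 4, column 2 = 7 (sole candidate).
row 4, column 1 = 8 (sole candidate).
row 4, column 4 = 1 (sole candidate).
row 4, column 6 = 9 (sole candidate).
Singles propagation stalls; row 1, column 8 is still open with candidates {1,2,5}.
  Try row 1, column 8 = 1: this forces row 3, column 8=5, row 3, column 9=8, row 9, column 8=2, row 1, column 9=2, row 8, column 9=7, row 9, column 5=6, row 1, column 6=7; then row 3, column 5 has no candidate left — contradiction.
  Try row 1, column 8 = 5: this forces row 3, column 8=1, row 3, column 9=8, row 9, column 8=2, row 1, column 9=2, row 3, column 1=7, row 3, column 5=6; then row 9, column 5 has no candidate left — contradiction.
So row 1, column 8 = 2.
row 9, column 8 = 1 (sole candidate).
row 3, column 8 = 5 (sole candidate).
row 1, column 4 = 5: in row 1, 5 can only go here (every other open cell in that row sees a 5).
Singles propagation stalls; row 1, column 6 is still open with candidates {1,7}.
  Try row 1, column 6 = 7: this forces row 8, column 6=2, row 8, column 9=7, row 9, column 5=6, row 2, column 6=1, row 3, column 5=8, row 3, column 9=1, row 6, column 5=4; then row 1, column 5 has no candidate left — contradiction.
So row 1, column 6 = 1.
row 1, column 9 = 8: row 1 has {1,2,3,5,6,9}; col 9 has {4,5,6,9}; box has {2,3,4,5,6,7,9} → only 8 remains.
row 2, column 6 = 2 (sole candidate).
row 3, column 9 = 1 (sole candidate).
row 8, column 6 = 7 (sole candidate).
row 8, column 9 = 2 (sole candidate).
row 9, column 9 = 3 (sole candidate).
row 2, column 4 = 4 (sole candidate).
row 3, column 1 = 7 (sole candidate).
row 6, column 4 = 8 (sole candidate).
row 6, column 5 = 4 (sole candidate).
row 7, column 4 = 3 (sole candidate).
row 7, column 9 = 7 (sole candidate).
row 1, column 1 = 4: row 1 has {1,2,3,5,6,8,9}; col 1 has {2,3,5,6,7,8,9}; box has {2,3,5,6,7,8,9} → only 4 remains.
row 1, column 5 = 7: row 1 has {1,2,3,4,5,6,8,9}; col 5 has {1,3,4,5,9}; box has {1,2,3,4,5,9} → only 7 remains.

436571928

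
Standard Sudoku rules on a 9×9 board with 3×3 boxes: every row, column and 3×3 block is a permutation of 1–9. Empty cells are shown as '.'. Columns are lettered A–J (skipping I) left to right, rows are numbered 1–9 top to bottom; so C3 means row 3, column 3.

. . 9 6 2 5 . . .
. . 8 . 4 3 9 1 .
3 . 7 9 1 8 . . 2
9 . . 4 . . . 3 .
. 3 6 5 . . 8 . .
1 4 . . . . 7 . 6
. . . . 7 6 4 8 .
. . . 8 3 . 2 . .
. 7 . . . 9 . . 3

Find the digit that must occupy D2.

A1 = 4: row 1 has {2,5,6,9}; col 1 has {1,3,9}; box has {3,7,8,9} → only 4 remains.
B1 = 1: row 1 has {2,4,5,6,9}; col 2 has {3,4,7}; box has {3,4,7,8,9} → only 1 remains.
G1 = 3: row 1 has {1,2,4,5,6,9}; col 7 has {2,4,7,8,9}; box has {1,2,9} → only 3 remains.
H1 = 7: row 1 has {1,2,3,4,5,6,9}; col 8 has {1,3,8}; box has {1,2,3,9} → only 7 remains.
J1 = 8: row 1 has {1,2,3,4,5,6,7,9}; col 9 has {2,3,6}; box has {1,2,3,7,9} → only 8 remains.
D2 = 7: row 2 has {1,3,4,8,9}; col 4 has {4,5,6,8,9}; box has {1,2,3,4,5,6,8,9} → only 7 remains.

7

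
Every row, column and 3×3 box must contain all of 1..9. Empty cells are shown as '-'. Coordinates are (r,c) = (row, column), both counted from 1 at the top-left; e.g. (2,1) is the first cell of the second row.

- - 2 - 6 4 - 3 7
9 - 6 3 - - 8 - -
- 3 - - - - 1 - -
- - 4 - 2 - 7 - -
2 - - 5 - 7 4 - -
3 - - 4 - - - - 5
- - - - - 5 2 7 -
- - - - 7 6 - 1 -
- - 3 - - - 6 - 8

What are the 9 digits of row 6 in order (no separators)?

(6,7) = 9: row 6 has {3,4,5}; col 7 has {1,2,4,6,7,8}; box has {4,5,7} → only 9 remains.
(1,7) = 5 (sole candidate).
(8,7) = 3 (sole candidate).
(1,4) = 9 (hidden single in row 1).
(2,2) = 7 (hidden single in row 2).
(2,5) = 5 (hidden single in row 2).
(3,5) = 8 (sole candidate).
(3,6) = 2 (sole candidate).
(6,5) = 1: row 6 has {3,4,5,9}; col 5 has {2,5,6,7,8}; box has {2,4,5,7} → only 1 remains.
(6,6) = 8: row 6 has {1,3,4,5,9}; col 6 has {2,4,5,6,7}; box has {1,2,4,5,7} → only 8 remains.
(2,6) = 1 (sole candidate).
(3,3) = 5 (sole candidate).
(3,4) = 7 (sole candidate).
(4,4) = 6 (sole candidate).
(4,8) = 8 (sole candidate).
(5,8) = 6 (sole candidate).
(6,2) = 6: row 6 has {1,3,4,5,8,9}; col 2 has {3,7}; box has {2,3,4} → only 6 remains.
(6,3) = 7: row 6 has {1,3,4,5,6,8,9}; col 3 has {2,3,4,5,6}; box has {2,3,4,6} → only 7 remains.
(6,8) = 2: row 6 has {1,3,4,5,6,7,8,9}; col 8 has {1,3,6,7,8}; box has {4,5,6,7,8,9} → only 2 remains.

367418925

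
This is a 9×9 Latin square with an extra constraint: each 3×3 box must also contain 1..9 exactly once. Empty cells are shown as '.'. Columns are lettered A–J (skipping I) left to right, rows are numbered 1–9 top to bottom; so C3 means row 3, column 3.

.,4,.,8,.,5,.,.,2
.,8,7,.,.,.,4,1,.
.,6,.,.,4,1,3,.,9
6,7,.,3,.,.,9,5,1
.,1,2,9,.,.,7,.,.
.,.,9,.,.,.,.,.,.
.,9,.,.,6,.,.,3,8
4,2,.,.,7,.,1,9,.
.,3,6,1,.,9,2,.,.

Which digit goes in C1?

G1 = 6 (sole candidate).
H1 = 7 (sole candidate).
J2 = 5 (sole candidate).
C3 = 5 (sole candidate).
H3 = 8 (sole candidate).
B6 = 5 (sole candidate).
G6 = 8 (sole candidate).
C7 = 1 (sole candidate).
G7 = 5 (sole candidate).
C8 = 8 (sole candidate).
D8 = 5 (sole candidate).
F8 = 3 (sole candidate).
J8 = 6 (sole candidate).
E9 = 8 (sole candidate).
H9 = 4 (sole candidate).
J9 = 7 (sole candidate).
C1 = 3: row 1 has {2,4,5,6,7,8}; col 3 has {1,2,5,6,7,8,9}; box has {4,5,6,7,8} → only 3 remains.

3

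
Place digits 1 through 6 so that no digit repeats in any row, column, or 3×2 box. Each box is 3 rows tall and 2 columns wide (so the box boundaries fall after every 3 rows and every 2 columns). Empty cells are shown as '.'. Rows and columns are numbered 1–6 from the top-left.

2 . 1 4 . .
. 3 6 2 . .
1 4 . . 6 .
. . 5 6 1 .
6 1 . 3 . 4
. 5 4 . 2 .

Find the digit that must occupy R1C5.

R1C2 = 6 (sole candidate).
R2C1 = 5 (sole candidate).
R2C5 = 4 (sole candidate).
R2C6 = 1 (sole candidate).
R3C3 = 3 (sole candidate).
R3C4 = 5 (sole candidate).
R3C6 = 2 (sole candidate).
R4C2 = 2 (sole candidate).
R4C6 = 3 (sole candidate).
R5C3 = 2 (sole candidate).
R5C5 = 5 (sole candidate).
R6C1 = 3 (sole candidate).
R6C4 = 1 (sole candidate).
R6C6 = 6 (sole candidate).
R1C5 = 3: row 1 has {1,2,4,6}; col 5 has {1,2,4,5,6}; box has {1,2,4,6} → only 3 remains.

3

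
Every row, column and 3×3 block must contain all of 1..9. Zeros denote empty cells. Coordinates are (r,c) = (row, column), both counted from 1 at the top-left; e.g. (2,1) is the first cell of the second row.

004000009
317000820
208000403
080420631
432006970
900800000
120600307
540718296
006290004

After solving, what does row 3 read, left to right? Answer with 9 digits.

(1,1) = 6 (sole candidate).
(1,2) = 5 (sole candidate).
(1,8) = 1 (sole candidate).
(2,9) = 5 (sole candidate).
(3,2) = 9: row 3 has {2,3,4,8}; col 2 has {1,2,3,4,5,8}; box has {1,2,3,4,5,6,7,8} → only 9 remains.
(3,8) = 6: row 3 has {2,3,4,8,9}; col 8 has {1,2,3,7,9}; box has {1,2,3,4,5,8,9} → only 6 remains.
(4,1) = 7 (sole candidate).
(4,3) = 5 (sole candidate).
(4,6) = 9 (sole candidate).
(5,5) = 5 (sole candidate).
(5,9) = 8 (sole candidate).
(6,2) = 6 (sole candidate).
(6,3) = 1 (sole candidate).
(6,7) = 5 (sole candidate).
(6,8) = 4 (sole candidate).
(6,9) = 2 (sole candidate).
(7,3) = 9 (sole candidate).
(7,5) = 4 (sole candidate).
(7,6) = 5 (sole candidate).
(7,8) = 8 (sole candidate).
(8,3) = 3 (sole candidate).
(9,1) = 8 (sole candidate).
(9,2) = 7 (sole candidate).
(9,6) = 3 (sole candidate).
(9,7) = 1 (sole candidate).
(9,8) = 5 (sole candidate).
(1,4) = 3 (sole candidate).
(1,7) = 7 (sole candidate).
(2,4) = 9 (sole candidate).
(2,5) = 6 (sole candidate).
(2,6) = 4 (sole candidate).
(3,5) = 7: row 3 has {2,3,4,6,8,9}; col 5 has {1,2,4,5,6,9}; box has {3,4,6,9} → only 7 remains.
(3,6) = 1: row 3 has {2,3,4,6,7,8,9}; col 6 has {3,4,5,6,8,9}; box has {3,4,6,7,9} → only 1 remains.
(5,4) = 1 (sole candidate).
(6,5) = 3 (sole candidate).
(6,6) = 7 (sole candidate).
(1,5) = 8 (sole candidate).
(1,6) = 2 (sole candidate).
(3,4) = 5: row 3 has {1,2,3,4,6,7,8,9}; col 4 has {1,2,3,4,6,7,8,9}; box has {1,2,3,4,6,7,8,9} → only 5 remains.

298571463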